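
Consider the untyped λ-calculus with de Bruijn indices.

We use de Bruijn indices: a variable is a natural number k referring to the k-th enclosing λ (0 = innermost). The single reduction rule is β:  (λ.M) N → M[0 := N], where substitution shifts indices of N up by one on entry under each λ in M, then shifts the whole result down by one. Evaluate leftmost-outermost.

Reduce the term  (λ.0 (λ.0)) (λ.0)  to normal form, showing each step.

  start: (λ.0 (λ.0)) (λ.0)
  [1] (λ.0) (λ.0)
  [2] λ.0

Answer: normal form = λ.0  (in 2 steps)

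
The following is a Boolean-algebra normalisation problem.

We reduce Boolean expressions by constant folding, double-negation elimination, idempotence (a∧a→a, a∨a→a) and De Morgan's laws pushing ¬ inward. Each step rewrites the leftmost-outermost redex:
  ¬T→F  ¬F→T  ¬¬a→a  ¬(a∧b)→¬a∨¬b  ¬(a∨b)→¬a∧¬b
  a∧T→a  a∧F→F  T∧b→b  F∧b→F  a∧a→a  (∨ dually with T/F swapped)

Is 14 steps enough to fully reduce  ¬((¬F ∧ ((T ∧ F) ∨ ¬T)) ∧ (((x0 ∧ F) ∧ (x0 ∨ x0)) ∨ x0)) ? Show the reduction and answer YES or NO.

Answer: YES — reaches normal form T in 12 ≤ 14 steps

Derivation:
  start: ¬((¬F ∧ ((T ∧ F) ∨ ¬T)) ∧ (((x0 ∧ F) ∧ (x0 ∨ x0)) ∨ x0))
  step 1: ¬(¬F ∧ ((T ∧ F) ∨ ¬T)) ∨ ¬(((x0 ∧ F) ∧ (x0 ∨ x0)) ∨ x0)
  step 2: (¬¬F ∨ ¬((T ∧ F) ∨ ¬T)) ∨ ¬(((x0 ∧ F) ∧ (x0 ∨ x0)) ∨ x0)
  step 3: (F ∨ ¬((T ∧ F) ∨ ¬T)) ∨ ¬(((x0 ∧ F) ∧ (x0 ∨ x0)) ∨ x0)
  step 4: ¬((T ∧ F) ∨ ¬T) ∨ ¬(((x0 ∧ F) ∧ (x0 ∨ x0)) ∨ x0)
  step 5: (¬(T ∧ F) ∧ ¬¬T) ∨ ¬(((x0 ∧ F) ∧ (x0 ∨ x0)) ∨ x0)
  step 6: ((¬T ∨ ¬F) ∧ ¬¬T) ∨ ¬(((x0 ∧ F) ∧ (x0 ∨ x0)) ∨ x0)
  step 7: ((F ∨ ¬F) ∧ ¬¬T) ∨ ¬(((x0 ∧ F) ∧ (x0 ∨ x0)) ∨ x0)
  step 8: (¬F ∧ ¬¬T) ∨ ¬(((x0 ∧ F) ∧ (x0 ∨ x0)) ∨ x0)
  step 9: (T ∧ ¬¬T) ∨ ¬(((x0 ∧ F) ∧ (x0 ∨ x0)) ∨ x0)
  step 10: ¬¬T ∨ ¬(((x0 ∧ F) ∧ (x0 ∨ x0)) ∨ x0)
  step 11: T ∨ ¬(((x0 ∧ F) ∧ (x0 ∨ x0)) ∨ x0)
  step 12: T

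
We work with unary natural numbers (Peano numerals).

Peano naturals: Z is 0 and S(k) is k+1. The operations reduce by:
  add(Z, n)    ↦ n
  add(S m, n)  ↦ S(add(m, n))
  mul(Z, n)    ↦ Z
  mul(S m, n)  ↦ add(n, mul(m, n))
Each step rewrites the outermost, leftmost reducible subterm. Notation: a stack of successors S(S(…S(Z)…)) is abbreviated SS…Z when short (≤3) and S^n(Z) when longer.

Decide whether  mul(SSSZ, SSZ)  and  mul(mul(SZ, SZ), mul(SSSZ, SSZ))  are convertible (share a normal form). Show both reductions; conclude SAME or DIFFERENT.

Term A:
  start: mul(SSSZ, SSZ)
  →1  add(SSZ, mul(SSZ, SSZ))
  →2  S(add(SZ, mul(SSZ, SSZ)))
  →3  S(S(add(Z, mul(SSZ, SSZ))))
  →4  S(S(mul(SSZ, SSZ)))
  →5  S(S(add(SSZ, mul(SZ, SSZ))))
  →6  S(S(S(add(SZ, mul(SZ, SSZ)))))
  →7  S(S(S(S(add(Z, mul(SZ, SSZ))))))
  →8  S(S(S(S(mul(SZ, SSZ)))))
  →9  S(S(S(S(add(SSZ, mul(Z, SSZ))))))
  →10  S(S(S(S(S(add(SZ, mul(Z, SSZ)))))))
  →11  S(S(S(S(S(S(add(Z, mul(Z, SSZ))))))))
  →12  S(S(S(S(S(S(mul(Z, SSZ)))))))
  →13  S^6(Z)

Term B:
  start: mul(mul(SZ, SZ), mul(SSSZ, SSZ))
  →1  mul(add(SZ, mul(Z, SZ)), mul(SSSZ, SSZ))
  →2  mul(S(add(Z, mul(Z, SZ))), mul(SSSZ, SSZ))
  →3  add(mul(SSSZ, SSZ), mul(add(Z, mul(Z, SZ)), mul(SSSZ, SSZ)))
  →4  add(add(SSZ, mul(SSZ, SSZ)), mul(add(Z, mul(Z, SZ)), mul(SSSZ, SSZ)))
  →5  add(S(add(SZ, mul(SSZ, SSZ))), mul(add(Z, mul(Z, SZ)), mul(SSSZ, SSZ)))
  →6  S(add(add(SZ, mul(SSZ, SSZ)), mul(add(Z, mul(Z, SZ)), mul(SSSZ, SSZ))))
  →7  S(add(S(add(Z, mul(SSZ, SSZ))), mul(add(Z, mul(Z, SZ)), mul(SSSZ, SSZ))))
  →8  S(S(add(add(Z, mul(SSZ, SSZ)), mul(add(Z, mul(Z, SZ)), mul(SSSZ, SSZ)))))
  →9  S(S(add(mul(SSZ, SSZ), mul(add(Z, mul(Z, SZ)), mul(SSSZ, SSZ)))))
  →10  S(S(add(add(SSZ, mul(SZ, SSZ)), mul(add(Z, mul(Z, SZ)), mul(SSSZ, SSZ)))))
  →11  S(S(add(S(add(SZ, mul(SZ, SSZ))), mul(add(Z, mul(Z, SZ)), mul(SSSZ, SSZ)))))
  →12  S(S(S(add(add(SZ, mul(SZ, SSZ)), mul(add(Z, mul(Z, SZ)), mul(SSSZ, SSZ))))))
  →13  S(S(S(add(S(add(Z, mul(SZ, SSZ))), mul(add(Z, mul(Z, SZ)), mul(SSSZ, SSZ))))))
  →14  S(S(S(S(add(add(Z, mul(SZ, SSZ)), mul(add(Z, mul(Z, SZ)), mul(SSSZ, SSZ)))))))
  →15  S(S(S(S(add(mul(SZ, SSZ), mul(add(Z, mul(Z, SZ)), mul(SSSZ, SSZ)))))))
  →16  S(S(S(S(add(add(SSZ, mul(Z, SSZ)), mul(add(Z, mul(Z, SZ)), mul(SSSZ, SSZ)))))))
  →17  S(S(S(S(add(S(add(SZ, mul(Z, SSZ))), mul(add(Z, mul(Z, SZ)), mul(SSSZ, SSZ)))))))
  →18  S(S(S(S(S(add(add(SZ, mul(Z, SSZ)), mul(add(Z, mul(Z, SZ)), mul(SSSZ, SSZ))))))))
  →19  S(S(S(S(S(add(S(add(Z, mul(Z, SSZ))), mul(add(Z, mul(Z, SZ)), mul(SSSZ, SSZ))))))))
  →20  S(S(S(S(S(S(add(add(Z, mul(Z, SSZ)), mul(add(Z, mul(Z, SZ)), mul(SSSZ, SSZ)))))))))
  →21  S(S(S(S(S(S(add(mul(Z, SSZ), mul(add(Z, mul(Z, SZ)), mul(SSSZ, SSZ)))))))))
  →22  S(S(S(S(S(S(add(Z, mul(add(Z, mul(Z, SZ)), mul(SSSZ, SSZ)))))))))
  →23  S(S(S(S(S(S(mul(add(Z, mul(Z, SZ)), mul(SSSZ, SSZ))))))))
  →24  S(S(S(S(S(S(mul(mul(Z, SZ), mul(SSSZ, SSZ))))))))
  →25  S(S(S(S(S(S(mul(Z, mul(SSSZ, SSZ))))))))
  →26  S^6(Z)

Answer: SAME — A ⇓ S^6(Z), B ⇓ S^6(Z)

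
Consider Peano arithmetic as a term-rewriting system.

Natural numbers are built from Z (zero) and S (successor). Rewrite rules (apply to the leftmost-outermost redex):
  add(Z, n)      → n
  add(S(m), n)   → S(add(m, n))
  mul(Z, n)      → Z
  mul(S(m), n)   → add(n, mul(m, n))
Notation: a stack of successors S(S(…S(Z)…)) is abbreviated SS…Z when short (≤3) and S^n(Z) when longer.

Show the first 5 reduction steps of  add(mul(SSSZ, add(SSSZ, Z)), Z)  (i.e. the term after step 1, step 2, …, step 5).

Answer: after 5 steps: S(add(add(S(add(SZ, Z)), mul(SSZ, add(SSSZ, Z))), Z))

Reduction:
  start: add(mul(SSSZ, add(SSSZ, Z)), Z)
  [1] add(add(add(SSSZ, Z), mul(SSZ, add(SSSZ, Z))), Z)
  [2] add(add(S(add(SSZ, Z)), mul(SSZ, add(SSSZ, Z))), Z)
  [3] add(S(add(add(SSZ, Z), mul(SSZ, add(SSSZ, Z)))), Z)
  [4] S(add(add(add(SSZ, Z), mul(SSZ, add(SSSZ, Z))), Z))
  [5] S(add(add(S(add(SZ, Z)), mul(SSZ, add(SSSZ, Z))), Z))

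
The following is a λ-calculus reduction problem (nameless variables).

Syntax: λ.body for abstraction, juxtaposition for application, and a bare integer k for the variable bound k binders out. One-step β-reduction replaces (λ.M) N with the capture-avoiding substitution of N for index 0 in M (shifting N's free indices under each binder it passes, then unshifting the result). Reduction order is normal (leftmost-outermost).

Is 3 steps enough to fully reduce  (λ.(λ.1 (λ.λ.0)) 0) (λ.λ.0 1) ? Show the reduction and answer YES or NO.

  start: (λ.(λ.1 (λ.λ.0)) 0) (λ.λ.0 1)
  [1] (λ.(λ.λ.0 1) (λ.λ.0)) (λ.λ.0 1)
  [2] (λ.λ.0 1) (λ.λ.0)
  [3] λ.0 (λ.λ.0)

Answer: YES — reaches normal form λ.0 (λ.λ.0) in 3 ≤ 3 steps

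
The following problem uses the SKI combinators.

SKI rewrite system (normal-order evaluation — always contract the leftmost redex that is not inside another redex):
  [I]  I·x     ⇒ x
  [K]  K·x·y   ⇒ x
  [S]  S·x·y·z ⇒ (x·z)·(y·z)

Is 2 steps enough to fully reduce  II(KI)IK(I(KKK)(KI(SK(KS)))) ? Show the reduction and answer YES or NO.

  start: II(KI)IK(I(KKK)(KI(SK(KS))))
  →1  I(KI)IK(I(KKK)(KI(SK(KS))))
  →2  KIIK(I(KKK)(KI(SK(KS))))

Answer: NO — after 2 steps the term is KIIK(I(KKK)(KI(SK(KS)))), not yet normal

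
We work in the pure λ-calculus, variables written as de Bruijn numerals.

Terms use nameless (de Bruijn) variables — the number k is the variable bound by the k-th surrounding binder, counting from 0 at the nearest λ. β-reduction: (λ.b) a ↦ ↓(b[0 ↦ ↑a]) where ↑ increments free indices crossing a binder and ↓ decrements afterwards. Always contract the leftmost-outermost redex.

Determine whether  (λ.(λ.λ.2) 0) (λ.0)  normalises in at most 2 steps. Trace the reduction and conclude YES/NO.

Answer: YES — reaches normal form λ.λ.0 in 2 ≤ 2 steps

Working:
  start: (λ.(λ.λ.2) 0) (λ.0)
  [1] (λ.λ.λ.0) (λ.0)
  [2] λ.λ.0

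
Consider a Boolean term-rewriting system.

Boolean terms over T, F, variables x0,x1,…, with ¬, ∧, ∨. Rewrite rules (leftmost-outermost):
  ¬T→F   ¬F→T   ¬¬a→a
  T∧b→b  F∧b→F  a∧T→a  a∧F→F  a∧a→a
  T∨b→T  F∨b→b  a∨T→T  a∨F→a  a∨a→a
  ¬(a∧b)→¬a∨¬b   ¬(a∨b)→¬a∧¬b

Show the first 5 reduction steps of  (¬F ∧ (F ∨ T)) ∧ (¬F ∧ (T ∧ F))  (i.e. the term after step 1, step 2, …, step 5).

Answer: after 5 steps: T ∧ (T ∧ F)

Derivation:
  start: (¬F ∧ (F ∨ T)) ∧ (¬F ∧ (T ∧ F))
  step 1: (T ∧ (F ∨ T)) ∧ (¬F ∧ (T ∧ F))
  step 2: (F ∨ T) ∧ (¬F ∧ (T ∧ F))
  step 3: T ∧ (¬F ∧ (T ∧ F))
  step 4: ¬F ∧ (T ∧ F)
  step 5: T ∧ (T ∧ F)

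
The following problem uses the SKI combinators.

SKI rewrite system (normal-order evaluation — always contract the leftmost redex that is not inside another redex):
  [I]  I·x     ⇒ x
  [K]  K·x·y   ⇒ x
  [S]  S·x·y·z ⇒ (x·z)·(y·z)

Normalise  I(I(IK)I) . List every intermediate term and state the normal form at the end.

  start: I(I(IK)I)
  step 1: I(IK)I
  step 2: IKI
  step 3: KI

Answer: normal form = KI  (in 3 steps)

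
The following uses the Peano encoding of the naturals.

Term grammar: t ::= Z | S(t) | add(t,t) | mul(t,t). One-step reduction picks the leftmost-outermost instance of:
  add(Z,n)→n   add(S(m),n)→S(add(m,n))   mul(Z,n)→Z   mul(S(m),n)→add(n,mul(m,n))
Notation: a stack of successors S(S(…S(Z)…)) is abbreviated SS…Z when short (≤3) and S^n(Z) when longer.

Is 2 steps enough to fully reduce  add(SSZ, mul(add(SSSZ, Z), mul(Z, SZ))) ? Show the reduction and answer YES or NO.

Answer: NO — after 2 steps the term is S(S(add(Z, mul(add(SSSZ, Z), mul(Z, SZ))))), not yet normal

Derivation:
  start: add(SSZ, mul(add(SSSZ, Z), mul(Z, SZ)))
  [1] S(add(SZ, mul(add(SSSZ, Z), mul(Z, SZ))))
  [2] S(S(add(Z, mul(add(SSSZ, Z), mul(Z, SZ)))))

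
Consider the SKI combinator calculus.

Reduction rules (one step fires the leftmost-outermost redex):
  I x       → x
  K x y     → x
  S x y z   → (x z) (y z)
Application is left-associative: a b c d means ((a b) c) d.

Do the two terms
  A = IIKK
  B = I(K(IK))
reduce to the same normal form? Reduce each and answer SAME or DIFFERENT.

Answer: SAME — A ⇓ KK, B ⇓ KK

Reduction:
Term A:
  start: IIKK
  →1  IKK
  →2  KK

Term B:
  start: I(K(IK))
  →1  K(IK)
  →2  KK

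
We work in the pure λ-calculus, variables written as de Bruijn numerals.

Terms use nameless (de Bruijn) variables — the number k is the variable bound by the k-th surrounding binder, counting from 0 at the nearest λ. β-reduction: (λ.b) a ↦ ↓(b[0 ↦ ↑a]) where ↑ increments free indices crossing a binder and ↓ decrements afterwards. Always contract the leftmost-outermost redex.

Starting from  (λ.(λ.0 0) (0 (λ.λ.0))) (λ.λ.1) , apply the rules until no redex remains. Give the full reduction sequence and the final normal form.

  start: (λ.(λ.0 0) (0 (λ.λ.0))) (λ.λ.1)
  step 1: (λ.0 0) ((λ.λ.1) (λ.λ.0))
  step 2: (λ.λ.1) (λ.λ.0) ((λ.λ.1) (λ.λ.0))
  step 3: (λ.λ.λ.0) ((λ.λ.1) (λ.λ.0))
  step 4: λ.λ.0

Answer: normal form = λ.λ.0  (in 4 steps)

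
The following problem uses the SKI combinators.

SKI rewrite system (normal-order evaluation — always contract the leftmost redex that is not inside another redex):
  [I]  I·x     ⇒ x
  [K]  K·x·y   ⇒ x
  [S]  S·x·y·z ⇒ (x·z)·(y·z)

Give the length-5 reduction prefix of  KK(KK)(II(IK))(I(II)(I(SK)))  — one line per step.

  start: KK(KK)(II(IK))(I(II)(I(SK)))
  step 1: K(II(IK))(I(II)(I(SK)))
  step 2: II(IK)
  step 3: I(IK)
  step 4: IK
  step 5: K

Answer: after 5 steps: K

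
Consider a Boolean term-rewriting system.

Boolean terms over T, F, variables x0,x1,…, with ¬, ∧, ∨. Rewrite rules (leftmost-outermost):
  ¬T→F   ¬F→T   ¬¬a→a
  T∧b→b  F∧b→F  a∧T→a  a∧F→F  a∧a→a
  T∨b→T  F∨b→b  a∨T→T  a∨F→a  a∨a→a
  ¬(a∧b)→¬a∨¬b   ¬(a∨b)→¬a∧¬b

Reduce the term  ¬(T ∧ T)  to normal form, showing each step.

Answer: normal form = F  (in 3 steps)

Working:
  start: ¬(T ∧ T)
  [1] ¬T ∨ ¬T
  [2] ¬T
  [3] F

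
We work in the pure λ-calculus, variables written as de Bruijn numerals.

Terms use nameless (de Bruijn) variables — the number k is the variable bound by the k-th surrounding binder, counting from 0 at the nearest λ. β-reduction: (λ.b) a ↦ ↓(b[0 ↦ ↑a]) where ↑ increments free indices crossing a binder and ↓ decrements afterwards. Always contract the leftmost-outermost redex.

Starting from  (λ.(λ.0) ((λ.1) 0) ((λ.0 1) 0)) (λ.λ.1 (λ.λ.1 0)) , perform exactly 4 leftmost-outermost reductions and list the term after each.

Answer: after 4 steps: λ.(λ.0 (λ.λ.1 (λ.λ.1 0))) (λ.λ.1 (λ.λ.1 0)) (λ.λ.1 0)

Reduction:
  start: (λ.(λ.0) ((λ.1) 0) ((λ.0 1) 0)) (λ.λ.1 (λ.λ.1 0))
  →1  (λ.0) ((λ.λ.λ.1 (λ.λ.1 0)) (λ.λ.1 (λ.λ.1 0))) ((λ.0 (λ.λ.1 (λ.λ.1 0))) (λ.λ.1 (λ.λ.1 0)))
  →2  (λ.λ.λ.1 (λ.λ.1 0)) (λ.λ.1 (λ.λ.1 0)) ((λ.0 (λ.λ.1 (λ.λ.1 0))) (λ.λ.1 (λ.λ.1 0)))
  →3  (λ.λ.1 (λ.λ.1 0)) ((λ.0 (λ.λ.1 (λ.λ.1 0))) (λ.λ.1 (λ.λ.1 0)))
  →4  λ.(λ.0 (λ.λ.1 (λ.λ.1 0))) (λ.λ.1 (λ.λ.1 0)) (λ.λ.1 0)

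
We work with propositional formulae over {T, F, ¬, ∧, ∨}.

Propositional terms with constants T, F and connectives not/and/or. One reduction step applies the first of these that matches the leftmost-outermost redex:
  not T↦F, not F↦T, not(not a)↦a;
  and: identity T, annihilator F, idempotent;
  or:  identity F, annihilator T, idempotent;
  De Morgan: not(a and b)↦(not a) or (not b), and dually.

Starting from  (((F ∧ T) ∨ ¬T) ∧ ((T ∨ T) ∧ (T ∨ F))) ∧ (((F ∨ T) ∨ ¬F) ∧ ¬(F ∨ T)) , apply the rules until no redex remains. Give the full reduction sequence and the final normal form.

Answer: normal form = F  (in 5 steps)

Working:
  start: (((F ∧ T) ∨ ¬T) ∧ ((T ∨ T) ∧ (T ∨ F))) ∧ (((F ∨ T) ∨ ¬F) ∧ ¬(F ∨ T))
  step 1: ((F ∨ ¬T) ∧ ((T ∨ T) ∧ (T ∨ F))) ∧ (((F ∨ T) ∨ ¬F) ∧ ¬(F ∨ T))
  step 2: (¬T ∧ ((T ∨ T) ∧ (T ∨ F))) ∧ (((F ∨ T) ∨ ¬F) ∧ ¬(F ∨ T))
  step 3: (F ∧ ((T ∨ T) ∧ (T ∨ F))) ∧ (((F ∨ T) ∨ ¬F) ∧ ¬(F ∨ T))
  step 4: F ∧ (((F ∨ T) ∨ ¬F) ∧ ¬(F ∨ T))
  step 5: F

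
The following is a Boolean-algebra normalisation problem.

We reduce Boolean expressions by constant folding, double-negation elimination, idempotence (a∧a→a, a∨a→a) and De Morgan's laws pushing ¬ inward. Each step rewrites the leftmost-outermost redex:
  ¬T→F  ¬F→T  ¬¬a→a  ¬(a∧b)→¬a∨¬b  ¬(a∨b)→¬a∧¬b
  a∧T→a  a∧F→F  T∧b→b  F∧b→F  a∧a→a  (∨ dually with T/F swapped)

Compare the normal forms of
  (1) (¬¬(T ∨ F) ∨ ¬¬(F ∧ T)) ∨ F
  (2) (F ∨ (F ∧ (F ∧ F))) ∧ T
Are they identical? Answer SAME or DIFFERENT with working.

Answer: DIFFERENT — A ⇓ T, B ⇓ F

Reduction:
Term A:
  start: (¬¬(T ∨ F) ∨ ¬¬(F ∧ T)) ∨ F
  [1] ¬¬(T ∨ F) ∨ ¬¬(F ∧ T)
  [2] (T ∨ F) ∨ ¬¬(F ∧ T)
  [3] T ∨ ¬¬(F ∧ T)
  [4] T

Term B:
  start: (F ∨ (F ∧ (F ∧ F))) ∧ T
  [1] F ∨ (F ∧ (F ∧ F))
  [2] F ∧ (F ∧ F)
  [3] F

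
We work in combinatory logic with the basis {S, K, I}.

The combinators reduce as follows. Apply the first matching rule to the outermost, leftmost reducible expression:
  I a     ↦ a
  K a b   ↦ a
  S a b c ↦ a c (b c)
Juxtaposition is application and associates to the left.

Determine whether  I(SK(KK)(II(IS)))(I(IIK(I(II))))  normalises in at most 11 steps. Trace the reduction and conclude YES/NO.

Answer: YES — reaches normal form S(KI) in 11 ≤ 11 steps

Derivation:
  start: I(SK(KK)(II(IS)))(I(IIK(I(II))))
  →1  SK(KK)(II(IS))(I(IIK(I(II))))
  →2  K(II(IS))(KK(II(IS)))(I(IIK(I(II))))
  →3  II(IS)(I(IIK(I(II))))
  →4  I(IS)(I(IIK(I(II))))
  →5  IS(I(IIK(I(II))))
  →6  S(I(IIK(I(II))))
  →7  S(IIK(I(II)))
  →8  S(IK(I(II)))
  →9  S(K(I(II)))
  →10  S(K(II))
  →11  S(KI)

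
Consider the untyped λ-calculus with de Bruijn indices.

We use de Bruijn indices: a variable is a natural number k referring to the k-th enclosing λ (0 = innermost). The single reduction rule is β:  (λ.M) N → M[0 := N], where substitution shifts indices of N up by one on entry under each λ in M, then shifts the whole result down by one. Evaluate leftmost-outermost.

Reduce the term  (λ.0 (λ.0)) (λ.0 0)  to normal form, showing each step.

Answer: normal form = λ.0  (in 3 steps)

Reduction:
  start: (λ.0 (λ.0)) (λ.0 0)
  step 1: (λ.0 0) (λ.0)
  step 2: (λ.0) (λ.0)
  step 3: λ.0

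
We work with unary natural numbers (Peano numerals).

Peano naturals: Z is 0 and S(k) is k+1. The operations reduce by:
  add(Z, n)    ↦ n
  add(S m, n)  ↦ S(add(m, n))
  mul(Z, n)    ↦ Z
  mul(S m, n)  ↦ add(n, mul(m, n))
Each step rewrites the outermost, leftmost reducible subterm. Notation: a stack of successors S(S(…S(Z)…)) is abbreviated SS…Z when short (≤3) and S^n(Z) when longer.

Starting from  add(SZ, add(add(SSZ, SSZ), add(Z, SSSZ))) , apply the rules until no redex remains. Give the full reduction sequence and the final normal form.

  start: add(SZ, add(add(SSZ, SSZ), add(Z, SSSZ)))
  step 1: S(add(Z, add(add(SSZ, SSZ), add(Z, SSSZ))))
  step 2: S(add(add(SSZ, SSZ), add(Z, SSSZ)))
  step 3: S(add(S(add(SZ, SSZ)), add(Z, SSSZ)))
  step 4: S(S(add(add(SZ, SSZ), add(Z, SSSZ))))
  step 5: S(S(add(S(add(Z, SSZ)), add(Z, SSSZ))))
  step 6: S(S(S(add(add(Z, SSZ), add(Z, SSSZ)))))
  step 7: S(S(S(add(SSZ, add(Z, SSSZ)))))
  step 8: S(S(S(S(add(SZ, add(Z, SSSZ))))))
  step 9: S(S(S(S(S(add(Z, add(Z, SSSZ)))))))
  step 10: S(S(S(S(S(add(Z, SSSZ))))))
  step 11: S^8(Z)

Answer: normal form = S^8(Z)  (in 11 steps)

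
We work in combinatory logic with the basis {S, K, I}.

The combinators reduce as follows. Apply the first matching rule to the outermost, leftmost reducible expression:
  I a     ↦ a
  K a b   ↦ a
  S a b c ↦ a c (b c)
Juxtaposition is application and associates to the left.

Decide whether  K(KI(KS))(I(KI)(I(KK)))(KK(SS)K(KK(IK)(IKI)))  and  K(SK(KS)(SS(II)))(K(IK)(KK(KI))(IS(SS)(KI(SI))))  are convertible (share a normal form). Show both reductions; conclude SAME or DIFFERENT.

Term A:
  start: K(KI(KS))(I(KI)(I(KK)))(KK(SS)K(KK(IK)(IKI)))
  →1  KI(KS)(KK(SS)K(KK(IK)(IKI)))
  →2  I(KK(SS)K(KK(IK)(IKI)))
  →3  KK(SS)K(KK(IK)(IKI))
  →4  KK(KK(IK)(IKI))
  →5  K

Term B:
  start: K(SK(KS)(SS(II)))(K(IK)(KK(KI))(IS(SS)(KI(SI))))
  →1  SK(KS)(SS(II))
  →2  K(SS(II))(KS(SS(II)))
  →3  SS(II)
  →4  SSI

Answer: DIFFERENT — A ⇓ K, B ⇓ SSI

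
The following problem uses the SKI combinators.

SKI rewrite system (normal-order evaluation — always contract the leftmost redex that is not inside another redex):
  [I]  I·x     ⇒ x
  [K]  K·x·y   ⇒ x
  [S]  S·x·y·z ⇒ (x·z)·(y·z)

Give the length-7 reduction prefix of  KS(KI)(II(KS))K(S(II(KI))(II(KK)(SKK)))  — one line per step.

Answer: after 7 steps: S(K(S(KI)(II(KK)(SKK))))

Working:
  start: KS(KI)(II(KS))K(S(II(KI))(II(KK)(SKK)))
  step 1: S(II(KS))K(S(II(KI))(II(KK)(SKK)))
  step 2: II(KS)(S(II(KI))(II(KK)(SKK)))(K(S(II(KI))(II(KK)(SKK))))
  step 3: I(KS)(S(II(KI))(II(KK)(SKK)))(K(S(II(KI))(II(KK)(SKK))))
  step 4: KS(S(II(KI))(II(KK)(SKK)))(K(S(II(KI))(II(KK)(SKK))))
  step 5: S(K(S(II(KI))(II(KK)(SKK))))
  step 6: S(K(S(I(KI))(II(KK)(SKK))))
  step 7: S(K(S(KI)(II(KK)(SKK))))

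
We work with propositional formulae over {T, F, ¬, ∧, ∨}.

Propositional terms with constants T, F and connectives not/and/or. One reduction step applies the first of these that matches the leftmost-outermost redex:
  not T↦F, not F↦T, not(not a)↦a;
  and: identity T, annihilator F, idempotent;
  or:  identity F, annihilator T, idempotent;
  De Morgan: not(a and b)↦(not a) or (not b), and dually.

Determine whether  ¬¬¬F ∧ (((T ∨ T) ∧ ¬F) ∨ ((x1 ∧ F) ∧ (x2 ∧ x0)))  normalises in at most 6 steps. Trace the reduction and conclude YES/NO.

  start: ¬¬¬F ∧ (((T ∨ T) ∧ ¬F) ∨ ((x1 ∧ F) ∧ (x2 ∧ x0)))
  →1  ¬F ∧ (((T ∨ T) ∧ ¬F) ∨ ((x1 ∧ F) ∧ (x2 ∧ x0)))
  →2  T ∧ (((T ∨ T) ∧ ¬F) ∨ ((x1 ∧ F) ∧ (x2 ∧ x0)))
  →3  ((T ∨ T) ∧ ¬F) ∨ ((x1 ∧ F) ∧ (x2 ∧ x0))
  →4  (T ∧ ¬F) ∨ ((x1 ∧ F) ∧ (x2 ∧ x0))
  →5  ¬F ∨ ((x1 ∧ F) ∧ (x2 ∧ x0))
  →6  T ∨ ((x1 ∧ F) ∧ (x2 ∧ x0))

Answer: NO — after 6 steps the term is T ∨ ((x1 ∧ F) ∧ (x2 ∧ x0)), not yet normal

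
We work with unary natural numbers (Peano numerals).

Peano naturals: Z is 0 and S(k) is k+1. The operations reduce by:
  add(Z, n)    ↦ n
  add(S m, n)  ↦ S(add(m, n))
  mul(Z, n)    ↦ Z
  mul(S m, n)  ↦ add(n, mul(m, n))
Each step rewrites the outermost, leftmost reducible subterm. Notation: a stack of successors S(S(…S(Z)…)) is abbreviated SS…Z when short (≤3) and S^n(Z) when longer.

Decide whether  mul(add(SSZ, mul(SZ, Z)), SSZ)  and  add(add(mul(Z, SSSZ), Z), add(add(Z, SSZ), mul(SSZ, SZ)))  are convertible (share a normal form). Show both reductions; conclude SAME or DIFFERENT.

Term A:
  start: mul(add(SSZ, mul(SZ, Z)), SSZ)
  [1] mul(S(add(SZ, mul(SZ, Z))), SSZ)
  [2] add(SSZ, mul(add(SZ, mul(SZ, Z)), SSZ))
  [3] S(add(SZ, mul(add(SZ, mul(SZ, Z)), SSZ)))
  [4] S(S(add(Z, mul(add(SZ, mul(SZ, Z)), SSZ))))
  [5] S(S(mul(add(SZ, mul(SZ, Z)), SSZ)))
  [6] S(S(mul(S(add(Z, mul(SZ, Z))), SSZ)))
  [7] S(S(add(SSZ, mul(add(Z, mul(SZ, Z)), SSZ))))
  [8] S(S(S(add(SZ, mul(add(Z, mul(SZ, Z)), SSZ)))))
  [9] S(S(S(S(add(Z, mul(add(Z, mul(SZ, Z)), SSZ))))))
  [10] S(S(S(S(mul(add(Z, mul(SZ, Z)), SSZ)))))
  [11] S(S(S(S(mul(mul(SZ, Z), SSZ)))))
  [12] S(S(S(S(mul(add(Z, mul(Z, Z)), SSZ)))))
  [13] S(S(S(S(mul(mul(Z, Z), SSZ)))))
  [14] S(S(S(S(mul(Z, SSZ)))))
  [15] S^4(Z)

Term B:
  start: add(add(mul(Z, SSSZ), Z), add(add(Z, SSZ), mul(SSZ, SZ)))
  [1] add(add(Z, Z), add(add(Z, SSZ), mul(SSZ, SZ)))
  [2] add(Z, add(add(Z, SSZ), mul(SSZ, SZ)))
  [3] add(add(Z, SSZ), mul(SSZ, SZ))
  [4] add(SSZ, mul(SSZ, SZ))
  [5] S(add(SZ, mul(SSZ, SZ)))
  [6] S(S(add(Z, mul(SSZ, SZ))))
  [7] S(S(mul(SSZ, SZ)))
  [8] S(S(add(SZ, mul(SZ, SZ))))
  [9] S(S(S(add(Z, mul(SZ, SZ)))))
  [10] S(S(S(mul(SZ, SZ))))
  [11] S(S(S(add(SZ, mul(Z, SZ)))))
  [12] S(S(S(S(add(Z, mul(Z, SZ))))))
  [13] S(S(S(S(mul(Z, SZ)))))
  [14] S^4(Z)

Answer: SAME — A ⇓ S^4(Z), B ⇓ S^4(Z)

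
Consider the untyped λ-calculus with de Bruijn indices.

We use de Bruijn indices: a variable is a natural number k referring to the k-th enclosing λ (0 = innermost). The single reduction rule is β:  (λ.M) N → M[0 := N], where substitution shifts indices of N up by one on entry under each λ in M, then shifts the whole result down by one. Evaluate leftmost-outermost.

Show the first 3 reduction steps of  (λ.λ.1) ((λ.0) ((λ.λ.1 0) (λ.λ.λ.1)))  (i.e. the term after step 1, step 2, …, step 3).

Answer: after 3 steps: λ.λ.(λ.λ.λ.1) 0

Working:
  start: (λ.λ.1) ((λ.0) ((λ.λ.1 0) (λ.λ.λ.1)))
  step 1: λ.(λ.0) ((λ.λ.1 0) (λ.λ.λ.1))
  step 2: λ.(λ.λ.1 0) (λ.λ.λ.1)
  step 3: λ.λ.(λ.λ.λ.1) 0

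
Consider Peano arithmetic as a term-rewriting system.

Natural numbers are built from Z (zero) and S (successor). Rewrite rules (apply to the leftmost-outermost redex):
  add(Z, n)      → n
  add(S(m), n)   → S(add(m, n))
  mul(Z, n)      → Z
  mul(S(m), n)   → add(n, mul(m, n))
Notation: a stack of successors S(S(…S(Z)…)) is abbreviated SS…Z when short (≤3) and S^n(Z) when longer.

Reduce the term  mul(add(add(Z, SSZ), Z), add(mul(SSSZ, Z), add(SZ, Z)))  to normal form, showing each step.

  start: mul(add(add(Z, SSZ), Z), add(mul(SSSZ, Z), add(SZ, Z)))
  step 1: mul(add(SSZ, Z), add(mul(SSSZ, Z), add(SZ, Z)))
  step 2: mul(S(add(SZ, Z)), add(mul(SSSZ, Z), add(SZ, Z)))
  step 3: add(add(mul(SSSZ, Z), add(SZ, Z)), mul(add(SZ, Z), add(mul(SSSZ, Z), add(SZ, Z))))
  step 4: add(add(add(Z, mul(SSZ, Z)), add(SZ, Z)), mul(add(SZ, Z), add(mul(SSSZ, Z), add(SZ, Z))))
  step 5: add(add(mul(SSZ, Z), add(SZ, Z)), mul(add(SZ, Z), add(mul(SSSZ, Z), add(SZ, Z))))
  step 6: add(add(add(Z, mul(SZ, Z)), add(SZ, Z)), mul(add(SZ, Z), add(mul(SSSZ, Z), add(SZ, Z))))
  step 7: add(add(mul(SZ, Z), add(SZ, Z)), mul(add(SZ, Z), add(mul(SSSZ, Z), add(SZ, Z))))
  step 8: add(add(add(Z, mul(Z, Z)), add(SZ, Z)), mul(add(SZ, Z), add(mul(SSSZ, Z), add(SZ, Z))))
  step 9: add(add(mul(Z, Z), add(SZ, Z)), mul(add(SZ, Z), add(mul(SSSZ, Z), add(SZ, Z))))
  step 10: add(add(Z, add(SZ, Z)), mul(add(SZ, Z), add(mul(SSSZ, Z), add(SZ, Z))))
  step 11: add(add(SZ, Z), mul(add(SZ, Z), add(mul(SSSZ, Z), add(SZ, Z))))
  step 12: add(S(add(Z, Z)), mul(add(SZ, Z), add(mul(SSSZ, Z), add(SZ, Z))))
  step 13: S(add(add(Z, Z), mul(add(SZ, Z), add(mul(SSSZ, Z), add(SZ, Z)))))
  step 14: S(add(Z, mul(add(SZ, Z), add(mul(SSSZ, Z), add(SZ, Z)))))
  step 15: S(mul(add(SZ, Z), add(mul(SSSZ, Z), add(SZ, Z))))
  step 16: S(mul(S(add(Z, Z)), add(mul(SSSZ, Z), add(SZ, Z))))
  step 17: S(add(add(mul(SSSZ, Z), add(SZ, Z)), mul(add(Z, Z), add(mul(SSSZ, Z), add(SZ, Z)))))
  step 18: S(add(add(add(Z, mul(SSZ, Z)), add(SZ, Z)), mul(add(Z, Z), add(mul(SSSZ, Z), add(SZ, Z)))))
  step 19: S(add(add(mul(SSZ, Z), add(SZ, Z)), mul(add(Z, Z), add(mul(SSSZ, Z), add(SZ, Z)))))
  step 20: S(add(add(add(Z, mul(SZ, Z)), add(SZ, Z)), mul(add(Z, Z), add(mul(SSSZ, Z), add(SZ, Z)))))
  step 21: S(add(add(mul(SZ, Z), add(SZ, Z)), mul(add(Z, Z), add(mul(SSSZ, Z), add(SZ, Z)))))
  step 22: S(add(add(add(Z, mul(Z, Z)), add(SZ, Z)), mul(add(Z, Z), add(mul(SSSZ, Z), add(SZ, Z)))))
  step 23: S(add(add(mul(Z, Z), add(SZ, Z)), mul(add(Z, Z), add(mul(SSSZ, Z), add(SZ, Z)))))
  step 24: S(add(add(Z, add(SZ, Z)), mul(add(Z, Z), add(mul(SSSZ, Z), add(SZ, Z)))))
  step 25: S(add(add(SZ, Z), mul(add(Z, Z), add(mul(SSSZ, Z), add(SZ, Z)))))
  step 26: S(add(S(add(Z, Z)), mul(add(Z, Z), add(mul(SSSZ, Z), add(SZ, Z)))))
  step 27: S(S(add(add(Z, Z), mul(add(Z, Z), add(mul(SSSZ, Z), add(SZ, Z))))))
  step 28: S(S(add(Z, mul(add(Z, Z), add(mul(SSSZ, Z), add(SZ, Z))))))
  step 29: S(S(mul(add(Z, Z), add(mul(SSSZ, Z), add(SZ, Z)))))
  step 30: S(S(mul(Z, add(mul(SSSZ, Z), add(SZ, Z)))))
  step 31: SSZ

Answer: normal form = SSZ  (in 31 steps)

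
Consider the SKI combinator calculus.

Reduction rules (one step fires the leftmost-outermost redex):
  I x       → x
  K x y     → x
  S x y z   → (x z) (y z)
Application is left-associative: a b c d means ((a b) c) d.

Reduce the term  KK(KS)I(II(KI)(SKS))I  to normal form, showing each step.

Answer: normal form = I  (in 3 steps)

Reduction:
  start: KK(KS)I(II(KI)(SKS))I
  →1  KI(II(KI)(SKS))I
  →2  II
  →3  I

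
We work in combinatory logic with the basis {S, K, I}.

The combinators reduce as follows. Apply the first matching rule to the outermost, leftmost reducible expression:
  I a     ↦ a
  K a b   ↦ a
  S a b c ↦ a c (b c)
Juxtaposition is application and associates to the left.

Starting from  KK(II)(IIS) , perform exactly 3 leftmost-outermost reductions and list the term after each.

  start: KK(II)(IIS)
  step 1: K(IIS)
  step 2: K(IS)
  step 3: KS

Answer: after 3 steps: KS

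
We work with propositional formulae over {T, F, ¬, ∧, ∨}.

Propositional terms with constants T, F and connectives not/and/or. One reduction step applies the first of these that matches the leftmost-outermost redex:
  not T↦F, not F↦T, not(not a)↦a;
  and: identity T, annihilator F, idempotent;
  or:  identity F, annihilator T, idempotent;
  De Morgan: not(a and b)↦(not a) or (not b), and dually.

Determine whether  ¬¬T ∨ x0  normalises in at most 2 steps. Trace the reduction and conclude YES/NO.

Answer: YES — reaches normal form T in 2 ≤ 2 steps

Working:
  start: ¬¬T ∨ x0
  →1  T ∨ x0
  →2  T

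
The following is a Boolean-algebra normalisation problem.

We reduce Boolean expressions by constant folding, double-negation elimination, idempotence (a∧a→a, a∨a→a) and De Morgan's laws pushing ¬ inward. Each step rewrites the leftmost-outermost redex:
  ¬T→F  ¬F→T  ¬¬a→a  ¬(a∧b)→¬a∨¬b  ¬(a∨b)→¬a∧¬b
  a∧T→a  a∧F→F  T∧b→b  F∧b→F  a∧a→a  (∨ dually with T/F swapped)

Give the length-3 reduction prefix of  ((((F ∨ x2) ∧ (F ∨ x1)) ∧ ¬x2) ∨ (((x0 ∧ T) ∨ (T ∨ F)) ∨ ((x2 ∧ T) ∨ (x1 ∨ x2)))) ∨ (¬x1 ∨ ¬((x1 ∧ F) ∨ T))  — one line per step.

  start: ((((F ∨ x2) ∧ (F ∨ x1)) ∧ ¬x2) ∨ (((x0 ∧ T) ∨ (T ∨ F)) ∨ ((x2 ∧ T) ∨ (x1 ∨ x2)))) ∨ (¬x1 ∨ ¬((x1 ∧ F) ∨ T))
  [1] (((x2 ∧ (F ∨ x1)) ∧ ¬x2) ∨ (((x0 ∧ T) ∨ (T ∨ F)) ∨ ((x2 ∧ T) ∨ (x1 ∨ x2)))) ∨ (¬x1 ∨ ¬((x1 ∧ F) ∨ T))
  [2] (((x2 ∧ x1) ∧ ¬x2) ∨ (((x0 ∧ T) ∨ (T ∨ F)) ∨ ((x2 ∧ T) ∨ (x1 ∨ x2)))) ∨ (¬x1 ∨ ¬((x1 ∧ F) ∨ T))
  [3] (((x2 ∧ x1) ∧ ¬x2) ∨ ((x0 ∨ (T ∨ F)) ∨ ((x2 ∧ T) ∨ (x1 ∨ x2)))) ∨ (¬x1 ∨ ¬((x1 ∧ F) ∨ T))

Answer: after 3 steps: (((x2 ∧ x1) ∧ ¬x2) ∨ ((x0 ∨ (T ∨ F)) ∨ ((x2 ∧ T) ∨ (x1 ∨ x2)))) ∨ (¬x1 ∨ ¬((x1 ∧ F) ∨ T))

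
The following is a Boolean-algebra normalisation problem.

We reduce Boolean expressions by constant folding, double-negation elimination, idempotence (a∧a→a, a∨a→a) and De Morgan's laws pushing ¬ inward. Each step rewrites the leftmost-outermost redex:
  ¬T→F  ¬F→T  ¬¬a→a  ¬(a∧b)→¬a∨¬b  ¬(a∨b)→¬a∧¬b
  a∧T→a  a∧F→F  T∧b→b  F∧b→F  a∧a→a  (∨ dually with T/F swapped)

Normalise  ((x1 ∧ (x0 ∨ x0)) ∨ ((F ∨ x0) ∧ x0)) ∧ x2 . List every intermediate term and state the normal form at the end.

Answer: normal form = ((x1 ∧ x0) ∨ x0) ∧ x2  (in 3 steps)

Reduction:
  start: ((x1 ∧ (x0 ∨ x0)) ∨ ((F ∨ x0) ∧ x0)) ∧ x2
  [1] ((x1 ∧ x0) ∨ ((F ∨ x0) ∧ x0)) ∧ x2
  [2] ((x1 ∧ x0) ∨ (x0 ∧ x0)) ∧ x2
  [3] ((x1 ∧ x0) ∨ x0) ∧ x2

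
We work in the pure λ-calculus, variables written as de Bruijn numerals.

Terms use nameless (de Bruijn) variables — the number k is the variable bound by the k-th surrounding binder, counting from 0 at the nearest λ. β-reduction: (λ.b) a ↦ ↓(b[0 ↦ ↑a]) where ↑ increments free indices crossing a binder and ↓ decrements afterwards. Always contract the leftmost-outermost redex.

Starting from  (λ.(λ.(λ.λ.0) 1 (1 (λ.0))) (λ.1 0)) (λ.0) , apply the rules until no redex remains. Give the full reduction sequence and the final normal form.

Answer: normal form = λ.0  (in 5 steps)

Working:
  start: (λ.(λ.(λ.λ.0) 1 (1 (λ.0))) (λ.1 0)) (λ.0)
  step 1: (λ.(λ.λ.0) (λ.0) ((λ.0) (λ.0))) (λ.(λ.0) 0)
  step 2: (λ.λ.0) (λ.0) ((λ.0) (λ.0))
  step 3: (λ.0) ((λ.0) (λ.0))
  step 4: (λ.0) (λ.0)
  step 5: λ.0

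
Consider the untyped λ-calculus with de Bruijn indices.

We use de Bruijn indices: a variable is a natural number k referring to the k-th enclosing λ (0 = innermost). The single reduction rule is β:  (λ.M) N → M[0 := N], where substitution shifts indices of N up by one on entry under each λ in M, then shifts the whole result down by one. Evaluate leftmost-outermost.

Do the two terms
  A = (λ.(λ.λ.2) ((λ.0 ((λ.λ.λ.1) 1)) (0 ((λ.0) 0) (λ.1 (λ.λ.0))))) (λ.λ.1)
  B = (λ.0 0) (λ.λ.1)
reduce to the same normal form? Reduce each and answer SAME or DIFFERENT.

Answer: SAME — A ⇓ λ.λ.λ.1, B ⇓ λ.λ.λ.1

Derivation:
Term A:
  start: (λ.(λ.λ.2) ((λ.0 ((λ.λ.λ.1) 1)) (0 ((λ.0) 0) (λ.1 (λ.λ.0))))) (λ.λ.1)
  →1  (λ.λ.λ.λ.1) ((λ.0 ((λ.λ.λ.1) (λ.λ.1))) ((λ.λ.1) ((λ.0) (λ.λ.1)) (λ.(λ.λ.1) (λ.λ.0))))
  →2  λ.λ.λ.1

Term B:
  start: (λ.0 0) (λ.λ.1)
  →1  (λ.λ.1) (λ.λ.1)
  →2  λ.λ.λ.1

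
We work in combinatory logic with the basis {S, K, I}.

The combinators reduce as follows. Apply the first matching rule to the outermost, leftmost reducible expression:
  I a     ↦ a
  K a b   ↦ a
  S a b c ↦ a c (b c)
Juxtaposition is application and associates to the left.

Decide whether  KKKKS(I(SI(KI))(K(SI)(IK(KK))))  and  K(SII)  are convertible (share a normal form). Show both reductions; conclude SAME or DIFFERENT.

Term A:
  start: KKKKS(I(SI(KI))(K(SI)(IK(KK))))
  →1  KKS(I(SI(KI))(K(SI)(IK(KK))))
  →2  K(I(SI(KI))(K(SI)(IK(KK))))
  →3  K(SI(KI)(K(SI)(IK(KK))))
  →4  K(I(K(SI)(IK(KK)))(KI(K(SI)(IK(KK)))))
  →5  K(K(SI)(IK(KK))(KI(K(SI)(IK(KK)))))
  →6  K(SI(KI(K(SI)(IK(KK)))))
  →7  K(SII)

Term B:
  start: K(SII)

Answer: SAME — A ⇓ K(SII), B ⇓ K(SII)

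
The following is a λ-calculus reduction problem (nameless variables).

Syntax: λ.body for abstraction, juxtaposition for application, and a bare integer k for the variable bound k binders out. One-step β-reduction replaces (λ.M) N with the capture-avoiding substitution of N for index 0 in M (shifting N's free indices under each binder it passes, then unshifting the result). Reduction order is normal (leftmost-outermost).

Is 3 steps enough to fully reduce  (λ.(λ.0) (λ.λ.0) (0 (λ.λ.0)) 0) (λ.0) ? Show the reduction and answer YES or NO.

Answer: NO — after 3 steps the term is (λ.0) (λ.0), not yet normal

Derivation:
  start: (λ.(λ.0) (λ.λ.0) (0 (λ.λ.0)) 0) (λ.0)
  →1  (λ.0) (λ.λ.0) ((λ.0) (λ.λ.0)) (λ.0)
  →2  (λ.λ.0) ((λ.0) (λ.λ.0)) (λ.0)
  →3  (λ.0) (λ.0)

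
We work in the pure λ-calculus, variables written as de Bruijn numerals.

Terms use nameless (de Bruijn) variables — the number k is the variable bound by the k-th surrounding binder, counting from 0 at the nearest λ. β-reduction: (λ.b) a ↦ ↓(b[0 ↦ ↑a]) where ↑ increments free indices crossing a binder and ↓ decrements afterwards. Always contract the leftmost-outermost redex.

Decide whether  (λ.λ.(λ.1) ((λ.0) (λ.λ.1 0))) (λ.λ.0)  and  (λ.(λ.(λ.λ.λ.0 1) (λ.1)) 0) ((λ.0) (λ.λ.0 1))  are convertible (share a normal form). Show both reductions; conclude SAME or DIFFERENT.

Term A:
  start: (λ.λ.(λ.1) ((λ.0) (λ.λ.1 0))) (λ.λ.0)
  step 1: λ.(λ.1) ((λ.0) (λ.λ.1 0))
  step 2: λ.0

Term B:
  start: (λ.(λ.(λ.λ.λ.0 1) (λ.1)) 0) ((λ.0) (λ.λ.0 1))
  step 1: (λ.(λ.λ.λ.0 1) (λ.1)) ((λ.0) (λ.λ.0 1))
  step 2: (λ.λ.λ.0 1) (λ.(λ.0) (λ.λ.0 1))
  step 3: λ.λ.0 1

Answer: DIFFERENT — A ⇓ λ.0, B ⇓ λ.λ.0 1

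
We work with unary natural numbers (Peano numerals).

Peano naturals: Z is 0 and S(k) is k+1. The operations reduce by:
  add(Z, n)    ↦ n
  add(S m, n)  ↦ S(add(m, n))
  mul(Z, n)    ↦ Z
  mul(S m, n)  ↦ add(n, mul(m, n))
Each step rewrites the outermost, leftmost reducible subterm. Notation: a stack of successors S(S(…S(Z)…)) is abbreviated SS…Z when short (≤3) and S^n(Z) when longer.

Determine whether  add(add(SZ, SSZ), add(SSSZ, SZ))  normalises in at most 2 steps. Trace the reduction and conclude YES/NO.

Answer: NO — after 2 steps the term is S(add(add(Z, SSZ), add(SSSZ, SZ))), not yet normal

Derivation:
  start: add(add(SZ, SSZ), add(SSSZ, SZ))
  →1  add(S(add(Z, SSZ)), add(SSSZ, SZ))
  →2  S(add(add(Z, SSZ), add(SSSZ, SZ)))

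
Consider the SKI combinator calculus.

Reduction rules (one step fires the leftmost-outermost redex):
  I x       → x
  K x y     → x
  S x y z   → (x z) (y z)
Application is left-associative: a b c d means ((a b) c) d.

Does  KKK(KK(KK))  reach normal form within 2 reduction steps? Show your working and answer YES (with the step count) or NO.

Answer: YES — reaches normal form KK in 2 ≤ 2 steps

Derivation:
  start: KKK(KK(KK))
  step 1: K(KK(KK))
  step 2: KK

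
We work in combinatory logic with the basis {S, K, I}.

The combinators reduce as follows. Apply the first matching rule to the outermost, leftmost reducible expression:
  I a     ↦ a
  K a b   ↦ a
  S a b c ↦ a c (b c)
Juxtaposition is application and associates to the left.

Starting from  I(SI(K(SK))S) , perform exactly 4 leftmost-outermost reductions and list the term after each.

Answer: after 4 steps: S(SK)

Working:
  start: I(SI(K(SK))S)
  →1  SI(K(SK))S
  →2  IS(K(SK)S)
  →3  S(K(SK)S)
  →4  S(SK)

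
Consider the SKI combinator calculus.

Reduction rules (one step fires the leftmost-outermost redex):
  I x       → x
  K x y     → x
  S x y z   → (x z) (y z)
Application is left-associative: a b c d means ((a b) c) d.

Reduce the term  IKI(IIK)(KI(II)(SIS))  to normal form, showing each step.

Answer: normal form = SIS  (in 5 steps)

Derivation:
  start: IKI(IIK)(KI(II)(SIS))
  [1] KI(IIK)(KI(II)(SIS))
  [2] I(KI(II)(SIS))
  [3] KI(II)(SIS)
  [4] I(SIS)
  [5] SIS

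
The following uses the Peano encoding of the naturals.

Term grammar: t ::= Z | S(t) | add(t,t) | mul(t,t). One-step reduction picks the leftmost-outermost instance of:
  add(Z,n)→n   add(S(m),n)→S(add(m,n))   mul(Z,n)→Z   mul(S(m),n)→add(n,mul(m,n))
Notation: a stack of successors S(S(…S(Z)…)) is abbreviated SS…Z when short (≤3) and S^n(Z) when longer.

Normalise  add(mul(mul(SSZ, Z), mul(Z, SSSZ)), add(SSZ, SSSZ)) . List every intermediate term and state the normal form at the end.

  start: add(mul(mul(SSZ, Z), mul(Z, SSSZ)), add(SSZ, SSSZ))
  →1  add(mul(add(Z, mul(SZ, Z)), mul(Z, SSSZ)), add(SSZ, SSSZ))
  →2  add(mul(mul(SZ, Z), mul(Z, SSSZ)), add(SSZ, SSSZ))
  →3  add(mul(add(Z, mul(Z, Z)), mul(Z, SSSZ)), add(SSZ, SSSZ))
  →4  add(mul(mul(Z, Z), mul(Z, SSSZ)), add(SSZ, SSSZ))
  →5  add(mul(Z, mul(Z, SSSZ)), add(SSZ, SSSZ))
  →6  add(Z, add(SSZ, SSSZ))
  →7  add(SSZ, SSSZ)
  →8  S(add(SZ, SSSZ))
  →9  S(S(add(Z, SSSZ)))
  →10  S^5(Z)

Answer: normal form = S^5(Z)  (in 10 steps)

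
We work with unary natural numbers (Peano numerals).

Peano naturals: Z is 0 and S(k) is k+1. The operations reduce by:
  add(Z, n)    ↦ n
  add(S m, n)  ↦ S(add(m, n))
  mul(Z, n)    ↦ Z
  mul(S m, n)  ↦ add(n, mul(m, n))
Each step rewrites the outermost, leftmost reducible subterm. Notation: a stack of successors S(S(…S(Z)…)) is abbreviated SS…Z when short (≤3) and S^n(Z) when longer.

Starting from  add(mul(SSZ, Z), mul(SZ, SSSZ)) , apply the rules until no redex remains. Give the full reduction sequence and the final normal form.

Answer: normal form = SSSZ  (in 12 steps)

Reduction:
  start: add(mul(SSZ, Z), mul(SZ, SSSZ))
  →1  add(add(Z, mul(SZ, Z)), mul(SZ, SSSZ))
  →2  add(mul(SZ, Z), mul(SZ, SSSZ))
  →3  add(add(Z, mul(Z, Z)), mul(SZ, SSSZ))
  →4  add(mul(Z, Z), mul(SZ, SSSZ))
  →5  add(Z, mul(SZ, SSSZ))
  →6  mul(SZ, SSSZ)
  →7  add(SSSZ, mul(Z, SSSZ))
  →8  S(add(SSZ, mul(Z, SSSZ)))
  →9  S(S(add(SZ, mul(Z, SSSZ))))
  →10  S(S(S(add(Z, mul(Z, SSSZ)))))
  →11  S(S(S(mul(Z, SSSZ))))
  →12  SSSZ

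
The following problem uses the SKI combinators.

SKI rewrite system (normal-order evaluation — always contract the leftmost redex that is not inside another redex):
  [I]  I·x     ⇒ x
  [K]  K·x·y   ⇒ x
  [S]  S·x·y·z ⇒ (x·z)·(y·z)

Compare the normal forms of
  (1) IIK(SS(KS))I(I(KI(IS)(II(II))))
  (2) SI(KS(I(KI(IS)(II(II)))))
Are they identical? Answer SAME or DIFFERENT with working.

Answer: SAME — A ⇓ SIS, B ⇓ SIS

Working:
Term A:
  start: IIK(SS(KS))I(I(KI(IS)(II(II))))
  →1  IK(SS(KS))I(I(KI(IS)(II(II))))
  →2  K(SS(KS))I(I(KI(IS)(II(II))))
  →3  SS(KS)(I(KI(IS)(II(II))))
  →4  S(I(KI(IS)(II(II))))(KS(I(KI(IS)(II(II)))))
  →5  S(KI(IS)(II(II)))(KS(I(KI(IS)(II(II)))))
  →6  S(I(II(II)))(KS(I(KI(IS)(II(II)))))
  →7  S(II(II))(KS(I(KI(IS)(II(II)))))
  →8  S(I(II))(KS(I(KI(IS)(II(II)))))
  →9  S(II)(KS(I(KI(IS)(II(II)))))
  →10  SI(KS(I(KI(IS)(II(II)))))
  →11  SIS

Term B:
  start: SI(KS(I(KI(IS)(II(II)))))
  →1  SIS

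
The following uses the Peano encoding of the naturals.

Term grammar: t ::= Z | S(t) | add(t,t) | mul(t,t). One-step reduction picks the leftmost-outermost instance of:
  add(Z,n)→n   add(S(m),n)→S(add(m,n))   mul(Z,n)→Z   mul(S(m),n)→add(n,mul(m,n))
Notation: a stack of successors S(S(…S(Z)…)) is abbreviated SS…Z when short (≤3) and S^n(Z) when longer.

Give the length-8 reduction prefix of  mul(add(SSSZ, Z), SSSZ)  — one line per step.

  start: mul(add(SSSZ, Z), SSSZ)
  step 1: mul(S(add(SSZ, Z)), SSSZ)
  step 2: add(SSSZ, mul(add(SSZ, Z), SSSZ))
  step 3: S(add(SSZ, mul(add(SSZ, Z), SSSZ)))
  step 4: S(S(add(SZ, mul(add(SSZ, Z), SSSZ))))
  step 5: S(S(S(add(Z, mul(add(SSZ, Z), SSSZ)))))
  step 6: S(S(S(mul(add(SSZ, Z), SSSZ))))
  step 7: S(S(S(mul(S(add(SZ, Z)), SSSZ))))
  step 8: S(S(S(add(SSSZ, mul(add(SZ, Z), SSSZ)))))

Answer: after 8 steps: S(S(S(add(SSSZ, mul(add(SZ, Z), SSSZ)))))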